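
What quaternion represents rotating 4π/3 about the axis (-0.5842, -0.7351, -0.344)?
-0.5 - 0.5059i - 0.6366j - 0.2979k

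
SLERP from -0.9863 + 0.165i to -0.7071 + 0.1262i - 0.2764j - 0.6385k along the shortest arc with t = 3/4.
-0.8255 + 0.1443i - 0.2167j - 0.5007k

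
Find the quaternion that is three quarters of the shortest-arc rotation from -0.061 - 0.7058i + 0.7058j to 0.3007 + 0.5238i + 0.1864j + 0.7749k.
-0.2793 - 0.6863i + 0.0746j - 0.6674k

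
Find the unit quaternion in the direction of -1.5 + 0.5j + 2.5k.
-0.5071 + 0.169j + 0.8452k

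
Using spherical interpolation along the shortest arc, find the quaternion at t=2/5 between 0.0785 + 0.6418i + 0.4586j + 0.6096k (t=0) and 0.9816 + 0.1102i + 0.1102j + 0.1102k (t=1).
0.564 + 0.5256i + 0.3918j + 0.5021k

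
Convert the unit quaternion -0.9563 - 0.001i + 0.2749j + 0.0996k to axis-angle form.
axis = (-0.0034, 0.9402, 0.3406), θ = 326°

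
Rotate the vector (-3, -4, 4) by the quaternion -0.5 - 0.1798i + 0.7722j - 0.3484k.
(1.223, -5.854, -2.288)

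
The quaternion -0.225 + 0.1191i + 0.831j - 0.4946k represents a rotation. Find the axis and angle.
axis = (0.1222, 0.8529, -0.5076), θ = 206°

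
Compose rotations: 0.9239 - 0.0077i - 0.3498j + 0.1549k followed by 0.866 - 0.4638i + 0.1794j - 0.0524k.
0.8674 - 0.4257i - 0.0649j + 0.2493k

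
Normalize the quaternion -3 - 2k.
-0.8321 - 0.5547k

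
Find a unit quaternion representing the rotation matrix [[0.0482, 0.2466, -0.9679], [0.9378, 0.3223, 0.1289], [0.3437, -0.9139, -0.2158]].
0.5373 - 0.4852i - 0.6103j + 0.3216k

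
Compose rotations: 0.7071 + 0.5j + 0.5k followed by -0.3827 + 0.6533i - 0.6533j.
0.056 + 0.1353i - 0.9799j + 0.1353k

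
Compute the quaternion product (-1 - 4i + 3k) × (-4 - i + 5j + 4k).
-12 + 2i + 8j - 36k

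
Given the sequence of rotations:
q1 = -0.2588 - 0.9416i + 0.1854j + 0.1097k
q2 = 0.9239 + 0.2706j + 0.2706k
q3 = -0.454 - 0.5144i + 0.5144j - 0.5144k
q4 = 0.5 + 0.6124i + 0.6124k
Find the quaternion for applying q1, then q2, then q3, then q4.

q2 · q1 = -0.319 - 0.8904i - 0.1535j + 0.2861k
q3 · q2 · q1 = -0.0871 + 0.6365i + 0.5108j + 0.5712k
q4 · q3 · q2 · q1 = -0.7831 - 0.0479i + 0.2954j + 0.5451k
-0.7831 - 0.0479i + 0.2954j + 0.5451k


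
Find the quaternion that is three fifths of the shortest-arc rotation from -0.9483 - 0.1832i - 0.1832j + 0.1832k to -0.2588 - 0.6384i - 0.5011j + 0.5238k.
-0.6105 - 0.5117i - 0.4198j + 0.435k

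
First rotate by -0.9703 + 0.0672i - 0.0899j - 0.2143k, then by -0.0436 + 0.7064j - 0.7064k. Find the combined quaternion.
-0.0456 - 0.2178i - 0.729j + 0.6473k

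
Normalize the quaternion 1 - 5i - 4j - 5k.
0.1222 - 0.6108i - 0.4887j - 0.6108k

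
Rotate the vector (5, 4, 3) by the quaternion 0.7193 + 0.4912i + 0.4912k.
(1.208, 1.553, 6.792)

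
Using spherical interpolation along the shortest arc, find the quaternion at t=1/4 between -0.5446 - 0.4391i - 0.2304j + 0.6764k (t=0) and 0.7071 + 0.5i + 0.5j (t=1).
-0.6211 - 0.4816i - 0.3179j + 0.5303k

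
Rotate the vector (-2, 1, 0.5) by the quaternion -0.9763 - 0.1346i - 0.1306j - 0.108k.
(-1.919, 0.331, 1.208)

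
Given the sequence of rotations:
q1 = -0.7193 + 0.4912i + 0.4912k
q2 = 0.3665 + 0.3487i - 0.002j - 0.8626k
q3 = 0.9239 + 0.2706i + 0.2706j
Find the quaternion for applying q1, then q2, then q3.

q2 · q1 = -0.0112 - 0.0718i - 0.5936j + 0.8015k
q3 · q2 · q1 = 0.1697 + 0.1475i - 0.7683j + 0.5993k
0.1697 + 0.1475i - 0.7683j + 0.5993k


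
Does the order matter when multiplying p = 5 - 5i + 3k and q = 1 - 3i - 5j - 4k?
Yes: pq = 2 - 5i - 54j + 8k ≠ 2 - 35i + 4j - 42k = qp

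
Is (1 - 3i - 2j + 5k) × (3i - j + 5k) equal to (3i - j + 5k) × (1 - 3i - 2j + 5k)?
No: pq = -18 - 2i + 29j + 14k ≠ -18 + 8i - 31j - 4k = qp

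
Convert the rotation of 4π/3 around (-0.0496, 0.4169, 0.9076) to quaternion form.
-0.5 - 0.043i + 0.361j + 0.786k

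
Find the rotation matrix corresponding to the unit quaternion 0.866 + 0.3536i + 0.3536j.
[[0.7499, 0.2501, 0.6124], [0.2501, 0.7499, -0.6124], [-0.6124, 0.6124, 0.4999]]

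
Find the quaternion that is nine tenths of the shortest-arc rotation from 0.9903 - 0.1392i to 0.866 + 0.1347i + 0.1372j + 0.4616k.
0.8925 + 0.1078i + 0.1248j + 0.4199k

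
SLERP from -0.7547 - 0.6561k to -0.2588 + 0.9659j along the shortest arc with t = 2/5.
-0.7029 + 0.5145j - 0.4912k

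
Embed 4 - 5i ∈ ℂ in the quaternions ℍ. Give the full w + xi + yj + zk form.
4 - 5i + 0j + 0k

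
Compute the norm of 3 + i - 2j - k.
√15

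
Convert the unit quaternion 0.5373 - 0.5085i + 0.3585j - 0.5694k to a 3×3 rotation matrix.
[[0.0945, 0.2473, 0.9643], [-0.9765, -0.1656, 0.1382], [0.1938, -0.9547, 0.2258]]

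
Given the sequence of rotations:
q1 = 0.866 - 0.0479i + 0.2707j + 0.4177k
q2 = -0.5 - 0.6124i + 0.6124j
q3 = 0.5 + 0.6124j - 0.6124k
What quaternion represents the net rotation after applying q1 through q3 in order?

q2 · q1 = -0.6281 - 0.2506i + 0.6508j - 0.3453k
q3 · q2 · q1 = -0.9241 + 0.0618i + 0.0942j + 0.3655k
-0.9241 + 0.0618i + 0.0942j + 0.3655k


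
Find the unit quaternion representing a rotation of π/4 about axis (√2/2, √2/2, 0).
0.9239 + 0.2706i + 0.2706j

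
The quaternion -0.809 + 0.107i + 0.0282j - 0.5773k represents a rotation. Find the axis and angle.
axis = (0.182, 0.048, -0.9821), θ = 288°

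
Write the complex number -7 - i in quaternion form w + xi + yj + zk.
-7 - i + 0j + 0k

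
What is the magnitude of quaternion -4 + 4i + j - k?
√34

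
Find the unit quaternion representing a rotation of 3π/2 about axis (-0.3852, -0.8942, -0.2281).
-0.7071 - 0.2724i - 0.6323j - 0.1613k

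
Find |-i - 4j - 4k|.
√33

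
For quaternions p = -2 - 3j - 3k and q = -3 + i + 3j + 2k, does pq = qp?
No: pq = 21 + i + 8k ≠ 21 - 5i + 6j + 2k = qp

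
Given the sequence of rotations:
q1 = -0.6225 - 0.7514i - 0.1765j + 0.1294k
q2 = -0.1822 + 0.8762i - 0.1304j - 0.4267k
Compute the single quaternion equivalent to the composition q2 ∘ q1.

q2 · q1 = 0.804 - 0.5007i + 0.3206j - 0.0106k
0.804 - 0.5007i + 0.3206j - 0.0106k


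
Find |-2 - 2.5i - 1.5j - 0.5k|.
3.571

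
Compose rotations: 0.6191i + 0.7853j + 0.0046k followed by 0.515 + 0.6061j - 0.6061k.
-0.4732 + 0.7976i + 0.0292j - 0.3729k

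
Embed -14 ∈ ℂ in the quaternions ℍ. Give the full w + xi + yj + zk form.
-14 + 0i + 0j + 0k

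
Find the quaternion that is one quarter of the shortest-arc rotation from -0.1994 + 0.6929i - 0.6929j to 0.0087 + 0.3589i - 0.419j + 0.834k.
-0.1591 + 0.6673i - 0.685j + 0.2455k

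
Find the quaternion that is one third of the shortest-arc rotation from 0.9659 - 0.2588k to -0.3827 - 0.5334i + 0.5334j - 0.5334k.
0.942 + 0.2364i - 0.2364j + 0.0294k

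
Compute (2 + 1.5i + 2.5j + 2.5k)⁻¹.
0.1067 - 0.08i - 0.1333j - 0.1333k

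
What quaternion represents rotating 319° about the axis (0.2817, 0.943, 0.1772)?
-0.9367 + 0.0987i + 0.3302j + 0.0621k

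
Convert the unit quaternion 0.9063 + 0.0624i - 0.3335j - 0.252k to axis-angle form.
axis = (0.1476, -0.7891, -0.5963), θ = 50°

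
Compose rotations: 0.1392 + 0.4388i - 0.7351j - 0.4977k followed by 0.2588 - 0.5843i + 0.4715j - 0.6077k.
0.3366 - 0.6492i - 0.6821j + 0.0092k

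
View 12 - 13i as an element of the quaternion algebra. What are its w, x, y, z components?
12 - 13i + 0j + 0k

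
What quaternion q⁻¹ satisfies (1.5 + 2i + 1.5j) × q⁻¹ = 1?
0.1765 - 0.2353i - 0.1765j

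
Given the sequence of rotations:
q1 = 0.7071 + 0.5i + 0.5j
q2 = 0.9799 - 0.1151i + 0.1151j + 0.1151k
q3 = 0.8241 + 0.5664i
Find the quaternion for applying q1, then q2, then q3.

q2 · q1 = 0.6929 + 0.351i + 0.6289j - 0.0337k
q3 · q2 · q1 = 0.3722 + 0.6817i + 0.5374j + 0.3284k
0.3722 + 0.6817i + 0.5374j + 0.3284k


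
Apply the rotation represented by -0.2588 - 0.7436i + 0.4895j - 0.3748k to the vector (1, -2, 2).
(2.692, -1.264, -0.395)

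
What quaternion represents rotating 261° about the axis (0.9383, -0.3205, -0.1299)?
-0.6494 + 0.7135i - 0.2437j - 0.0988k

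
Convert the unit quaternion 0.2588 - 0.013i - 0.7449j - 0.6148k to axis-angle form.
axis = (-0.0135, -0.7712, -0.6365), θ = 5π/6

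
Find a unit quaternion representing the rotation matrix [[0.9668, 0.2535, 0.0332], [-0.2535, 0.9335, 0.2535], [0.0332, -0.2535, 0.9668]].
0.9832 - 0.1289i - 0.1289k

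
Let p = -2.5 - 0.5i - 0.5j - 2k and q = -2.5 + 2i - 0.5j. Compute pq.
7 - 4.75i - 1.5j + 6.25k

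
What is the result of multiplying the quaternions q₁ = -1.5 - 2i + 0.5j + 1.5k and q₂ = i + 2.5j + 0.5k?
-5i - 1.25j - 6.25k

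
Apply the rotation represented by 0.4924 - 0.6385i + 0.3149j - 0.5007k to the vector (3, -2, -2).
(-1.18, -2.679, 2.903)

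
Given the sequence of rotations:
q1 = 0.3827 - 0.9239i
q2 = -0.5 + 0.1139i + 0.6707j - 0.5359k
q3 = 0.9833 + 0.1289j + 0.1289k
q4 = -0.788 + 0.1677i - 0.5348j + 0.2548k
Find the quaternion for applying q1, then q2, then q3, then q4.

q2 · q1 = -0.0861 + 0.5055i + 0.7518j + 0.4146k
q3 · q2 · q1 = -0.235 + 0.4536i + 0.7933j + 0.3314k
q4 · q3 · q2 · q1 = 0.4489 - 0.7762i - 0.4394j + 0.0546k
0.4489 - 0.7762i - 0.4394j + 0.0546k


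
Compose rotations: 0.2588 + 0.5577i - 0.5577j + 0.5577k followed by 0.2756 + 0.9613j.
0.6074 + 0.6898i + 0.0951j - 0.3824k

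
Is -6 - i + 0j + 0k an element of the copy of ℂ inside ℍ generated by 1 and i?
Yes. The quaternion -6 - i has j- and k-coefficients y = z = 0, so it lies in the complex subalgebra spanned by 1 and i.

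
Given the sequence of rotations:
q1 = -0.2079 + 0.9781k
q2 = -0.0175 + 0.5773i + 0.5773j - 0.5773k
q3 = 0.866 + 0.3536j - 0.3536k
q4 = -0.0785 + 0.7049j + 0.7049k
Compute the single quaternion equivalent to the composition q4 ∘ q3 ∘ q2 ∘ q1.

q2 · q1 = 0.5683 + 0.4446i - 0.6847j + 0.1029k
q3 · q2 · q1 = 0.7706 + 0.1793i - 0.5492j - 0.2691k
q4 · q3 · q2 · q1 = 0.5163 + 0.1834i + 0.7127j + 0.4379k
0.5163 + 0.1834i + 0.7127j + 0.4379k


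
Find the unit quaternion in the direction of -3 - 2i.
-0.8321 - 0.5547i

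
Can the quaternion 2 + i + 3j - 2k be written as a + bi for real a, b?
No. The quaternion 2 + i + 3j - 2k has j-coefficient y = 3 and k-coefficient z = -2, not both zero, so it does not lie in the complex subalgebra spanned by 1 and i.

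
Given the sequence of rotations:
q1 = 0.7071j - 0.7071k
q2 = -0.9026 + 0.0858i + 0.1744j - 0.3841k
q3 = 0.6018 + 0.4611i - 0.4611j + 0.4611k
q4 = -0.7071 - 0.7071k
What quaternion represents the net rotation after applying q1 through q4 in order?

q2 · q1 = -0.3949 + 0.1483i - 0.5776j + 0.6989k
q3 · q2 · q1 = -0.8946 - 0.1488i - 0.4194j + 0.0406k
q4 · q3 · q2 · q1 = 0.6613 - 0.1913i + 0.4018j + 0.6039k
0.6613 - 0.1913i + 0.4018j + 0.6039k


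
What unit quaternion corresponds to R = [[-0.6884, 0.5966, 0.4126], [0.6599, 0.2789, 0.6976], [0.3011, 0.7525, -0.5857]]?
0.0349 + 0.3932i + 0.7989j + 0.4538k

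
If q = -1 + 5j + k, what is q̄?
-1 - 5j - k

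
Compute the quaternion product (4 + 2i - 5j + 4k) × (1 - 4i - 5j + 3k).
-25 - 9i - 47j - 14k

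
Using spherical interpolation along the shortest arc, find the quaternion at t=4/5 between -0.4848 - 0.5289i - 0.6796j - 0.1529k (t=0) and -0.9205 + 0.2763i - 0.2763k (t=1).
-0.9368 + 0.1076i - 0.1749j - 0.2831k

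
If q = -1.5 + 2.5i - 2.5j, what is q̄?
-1.5 - 2.5i + 2.5j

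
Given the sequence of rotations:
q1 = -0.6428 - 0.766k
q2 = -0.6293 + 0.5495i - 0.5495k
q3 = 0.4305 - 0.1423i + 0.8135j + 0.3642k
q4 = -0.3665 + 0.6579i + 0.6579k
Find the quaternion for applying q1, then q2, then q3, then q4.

q2 · q1 = -0.0164 - 0.3532i + 0.4209j + 0.8353k
q3 · q2 · q1 = -0.7039 + 0.3765i + 0.1581j + 0.5811k
q4 · q3 · q2 · q1 = -0.372 - 0.7051i - 0.1925j - 0.5721k
-0.372 - 0.7051i - 0.1925j - 0.5721k


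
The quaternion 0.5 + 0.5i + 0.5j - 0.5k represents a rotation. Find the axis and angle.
axis = (√3/3, √3/3, -√3/3), θ = 2π/3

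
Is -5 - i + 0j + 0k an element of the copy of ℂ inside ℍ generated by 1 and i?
Yes. The quaternion -5 - i has j- and k-coefficients y = z = 0, so it lies in the complex subalgebra spanned by 1 and i.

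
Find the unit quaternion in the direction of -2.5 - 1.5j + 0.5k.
-0.8452 - 0.5071j + 0.169k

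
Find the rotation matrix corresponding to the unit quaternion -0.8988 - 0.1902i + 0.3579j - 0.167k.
[[0.688, -0.4363, -0.5798], [0.1641, 0.8719, -0.4614], [0.7069, 0.2224, 0.6715]]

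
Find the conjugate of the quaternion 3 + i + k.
3 - i - k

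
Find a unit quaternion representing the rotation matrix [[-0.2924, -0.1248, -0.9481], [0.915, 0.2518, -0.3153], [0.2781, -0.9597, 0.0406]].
0.5 - 0.3222i - 0.6131j + 0.5199k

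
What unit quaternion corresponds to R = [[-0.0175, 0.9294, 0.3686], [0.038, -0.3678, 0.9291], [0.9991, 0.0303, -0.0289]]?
-0.3827 + 0.5872i + 0.4119j + 0.5823k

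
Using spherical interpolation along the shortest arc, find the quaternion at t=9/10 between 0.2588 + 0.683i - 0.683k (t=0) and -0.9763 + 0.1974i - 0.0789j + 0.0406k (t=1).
0.9832 - 0.0933i + 0.0765j - 0.1374k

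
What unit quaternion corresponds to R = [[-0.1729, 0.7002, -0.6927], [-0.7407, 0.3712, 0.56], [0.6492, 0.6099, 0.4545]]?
0.6428 + 0.0194i - 0.5219j - 0.5604k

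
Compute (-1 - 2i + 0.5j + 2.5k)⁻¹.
-0.087 + 0.1739i - 0.0435j - 0.2174k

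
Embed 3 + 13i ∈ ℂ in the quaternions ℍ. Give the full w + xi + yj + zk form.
3 + 13i + 0j + 0k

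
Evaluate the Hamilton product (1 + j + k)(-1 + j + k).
-3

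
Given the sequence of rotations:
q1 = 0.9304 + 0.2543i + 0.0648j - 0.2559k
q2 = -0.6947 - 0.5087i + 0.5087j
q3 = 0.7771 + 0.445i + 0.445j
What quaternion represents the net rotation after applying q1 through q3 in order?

q2 · q1 = -0.55 - 0.7801i + 0.2981j + 0.0154k
q3 · q2 · q1 = -0.2129 - 0.8441i - 0.0199j + 0.4918k
-0.2129 - 0.8441i - 0.0199j + 0.4918k


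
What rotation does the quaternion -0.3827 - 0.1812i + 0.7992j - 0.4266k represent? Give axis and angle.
axis = (-0.1961, 0.8651, -0.4618), θ = 5π/4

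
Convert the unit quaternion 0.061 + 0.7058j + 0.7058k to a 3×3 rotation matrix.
[[-0.9926, -0.0861, 0.0861], [0.0861, 0.0037, 0.9963], [-0.0861, 0.9963, 0.0037]]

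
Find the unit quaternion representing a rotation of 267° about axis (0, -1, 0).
-0.6884 - 0.7254j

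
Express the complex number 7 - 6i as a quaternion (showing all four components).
7 - 6i + 0j + 0k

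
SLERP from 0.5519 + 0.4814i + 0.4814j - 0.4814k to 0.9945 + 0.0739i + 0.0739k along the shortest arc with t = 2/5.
0.8283 + 0.3564i + 0.3223j - 0.2882k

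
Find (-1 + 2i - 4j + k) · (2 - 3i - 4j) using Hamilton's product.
-12 + 11i - 7j - 18k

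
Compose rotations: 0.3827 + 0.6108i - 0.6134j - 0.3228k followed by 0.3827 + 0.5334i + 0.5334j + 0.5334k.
0.32 + 0.5929i + 0.4674j - 0.5724k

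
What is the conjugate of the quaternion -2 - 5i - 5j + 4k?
-2 + 5i + 5j - 4k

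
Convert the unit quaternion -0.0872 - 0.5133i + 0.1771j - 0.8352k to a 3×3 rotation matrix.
[[-0.4578, -0.3275, 0.8265], [-0.0362, -0.9221, -0.3853], [0.8883, -0.2063, 0.4103]]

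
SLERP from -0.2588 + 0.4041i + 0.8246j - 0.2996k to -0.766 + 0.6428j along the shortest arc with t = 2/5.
-0.4977 + 0.2581i + 0.8056j - 0.1913k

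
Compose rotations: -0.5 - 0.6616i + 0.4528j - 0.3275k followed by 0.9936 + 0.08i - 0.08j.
-0.4076 - 0.6712i + 0.5161j - 0.3421k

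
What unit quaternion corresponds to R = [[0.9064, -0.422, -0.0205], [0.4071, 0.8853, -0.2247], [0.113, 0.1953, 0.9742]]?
0.9703 + 0.1082i - 0.0344j + 0.2136k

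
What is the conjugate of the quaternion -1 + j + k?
-1 - j - k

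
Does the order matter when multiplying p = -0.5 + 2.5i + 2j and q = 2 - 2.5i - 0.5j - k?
Yes: pq = 6.25 + 4.25i + 6.75j + 4.25k ≠ 6.25 + 8.25i + 1.75j - 3.25k = qp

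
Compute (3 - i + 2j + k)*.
3 + i - 2j - k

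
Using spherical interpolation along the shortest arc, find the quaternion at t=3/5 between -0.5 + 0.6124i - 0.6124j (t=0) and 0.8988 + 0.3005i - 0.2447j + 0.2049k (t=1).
-0.9701 + 0.1071i - 0.1501j - 0.1581k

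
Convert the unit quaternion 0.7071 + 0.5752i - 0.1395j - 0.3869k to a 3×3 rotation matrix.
[[0.6617, 0.3867, -0.6424], [-0.7076, 0.0389, -0.7055], [-0.2478, 0.9214, 0.2994]]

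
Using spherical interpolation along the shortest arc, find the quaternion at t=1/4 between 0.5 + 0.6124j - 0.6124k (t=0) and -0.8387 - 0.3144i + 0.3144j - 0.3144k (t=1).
0.7716 + 0.1179i + 0.442j - 0.442k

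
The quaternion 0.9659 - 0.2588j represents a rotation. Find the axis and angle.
axis = (0, -1, 0), θ = π/6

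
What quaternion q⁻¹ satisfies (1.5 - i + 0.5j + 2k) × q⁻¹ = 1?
0.2 + 0.1333i - 0.0667j - 0.2667k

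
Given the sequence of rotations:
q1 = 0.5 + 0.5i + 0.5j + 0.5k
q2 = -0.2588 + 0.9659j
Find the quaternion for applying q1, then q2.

q2 · q1 = -0.6123 + 0.3535i + 0.3535j - 0.6123k
-0.6123 + 0.3535i + 0.3535j - 0.6123k


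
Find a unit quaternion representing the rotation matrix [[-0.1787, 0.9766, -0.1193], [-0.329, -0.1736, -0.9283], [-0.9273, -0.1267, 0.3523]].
-0.5 - 0.4008i - 0.404j + 0.6528k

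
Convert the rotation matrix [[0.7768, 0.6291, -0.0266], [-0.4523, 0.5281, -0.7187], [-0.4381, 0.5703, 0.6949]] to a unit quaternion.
0.866 + 0.3721i + 0.1188j - 0.3122k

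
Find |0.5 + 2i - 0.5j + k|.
2.345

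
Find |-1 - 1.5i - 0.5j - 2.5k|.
3.122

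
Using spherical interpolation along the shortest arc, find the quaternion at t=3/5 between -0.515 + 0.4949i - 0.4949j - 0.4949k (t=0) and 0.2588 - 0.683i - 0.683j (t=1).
-0.4808 + 0.7948i + 0.2518j - 0.2715k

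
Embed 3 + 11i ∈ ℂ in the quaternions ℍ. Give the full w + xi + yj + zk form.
3 + 11i + 0j + 0k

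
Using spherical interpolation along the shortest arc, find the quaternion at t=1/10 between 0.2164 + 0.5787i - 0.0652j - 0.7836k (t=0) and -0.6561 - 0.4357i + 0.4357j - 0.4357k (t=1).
0.3091 + 0.6302i - 0.1286j - 0.7006k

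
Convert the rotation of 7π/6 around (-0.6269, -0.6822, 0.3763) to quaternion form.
-0.2588 - 0.6055i - 0.659j + 0.3635k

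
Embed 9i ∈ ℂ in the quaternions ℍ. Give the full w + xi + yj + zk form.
0 + 9i + 0j + 0k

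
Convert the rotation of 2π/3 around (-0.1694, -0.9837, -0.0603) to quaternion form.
0.5 - 0.1467i - 0.8519j - 0.0522k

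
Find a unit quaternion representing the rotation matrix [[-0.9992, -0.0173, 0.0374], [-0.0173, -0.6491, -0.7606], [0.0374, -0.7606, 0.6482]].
0.0206i - 0.4189j + 0.9078k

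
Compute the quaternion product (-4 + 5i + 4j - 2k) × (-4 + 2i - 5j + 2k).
30 - 30i - 10j - 33k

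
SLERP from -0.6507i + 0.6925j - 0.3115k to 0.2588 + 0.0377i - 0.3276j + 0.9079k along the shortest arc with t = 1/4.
-0.0763 - 0.5388i + 0.6582j - 0.5202k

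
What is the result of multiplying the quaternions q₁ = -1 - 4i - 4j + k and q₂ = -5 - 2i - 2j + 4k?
-15 + 8i + 36j - 9k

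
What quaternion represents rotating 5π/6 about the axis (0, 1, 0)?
0.2588 + 0.9659j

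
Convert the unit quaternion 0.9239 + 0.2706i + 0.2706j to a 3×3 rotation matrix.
[[0.8536, 0.1464, 0.5], [0.1464, 0.8536, -0.5], [-0.5, 0.5, 0.7071]]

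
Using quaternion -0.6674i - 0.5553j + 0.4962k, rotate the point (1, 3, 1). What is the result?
(1.452, -0.96, -2.823)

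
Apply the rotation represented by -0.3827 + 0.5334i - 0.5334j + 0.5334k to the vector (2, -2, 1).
(1.023, -1.839, 2.138)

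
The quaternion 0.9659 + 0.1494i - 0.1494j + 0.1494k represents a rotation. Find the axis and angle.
axis = (√3/3, -√3/3, √3/3), θ = π/6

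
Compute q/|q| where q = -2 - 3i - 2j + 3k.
-0.3922 - 0.5883i - 0.3922j + 0.5883k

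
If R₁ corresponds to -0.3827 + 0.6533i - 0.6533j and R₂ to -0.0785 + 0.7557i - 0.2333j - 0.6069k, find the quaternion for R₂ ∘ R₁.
-0.6161 - 0.737i - 0.2559j - 0.109k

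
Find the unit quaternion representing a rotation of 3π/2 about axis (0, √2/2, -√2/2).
-0.7071 + 0.5j - 0.5k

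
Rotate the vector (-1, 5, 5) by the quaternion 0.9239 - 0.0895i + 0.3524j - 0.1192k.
(3.425, 5.468, 3.061)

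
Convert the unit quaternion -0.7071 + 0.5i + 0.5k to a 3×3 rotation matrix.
[[0.5, 0.7071, 0.5], [-0.7071, 0, 0.7071], [0.5, -0.7071, 0.5]]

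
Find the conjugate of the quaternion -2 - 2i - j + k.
-2 + 2i + j - k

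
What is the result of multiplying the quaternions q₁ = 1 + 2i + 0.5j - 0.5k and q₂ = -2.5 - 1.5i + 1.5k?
1.25 - 5.75i - 3.5j + 3.5k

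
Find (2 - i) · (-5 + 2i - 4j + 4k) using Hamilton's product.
-8 + 9i - 4j + 12k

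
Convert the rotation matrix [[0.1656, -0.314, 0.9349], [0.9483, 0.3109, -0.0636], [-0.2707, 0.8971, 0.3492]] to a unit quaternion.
0.6756 + 0.3555i + 0.4461j + 0.4671k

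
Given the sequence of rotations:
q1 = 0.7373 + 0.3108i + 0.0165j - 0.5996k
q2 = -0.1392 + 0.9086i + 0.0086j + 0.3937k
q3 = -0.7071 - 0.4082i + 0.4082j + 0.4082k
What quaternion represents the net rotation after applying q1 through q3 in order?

q2 · q1 = -0.1491 + 0.615i + 0.6712j + 0.3861k
q3 · q2 · q1 = -0.0751 - 0.4904i - 0.1268j - 0.8589k
-0.0751 - 0.4904i - 0.1268j - 0.8589k


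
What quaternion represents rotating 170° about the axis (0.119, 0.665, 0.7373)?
0.0872 + 0.1185i + 0.6625j + 0.7345k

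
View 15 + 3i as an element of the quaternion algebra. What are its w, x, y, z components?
15 + 3i + 0j + 0k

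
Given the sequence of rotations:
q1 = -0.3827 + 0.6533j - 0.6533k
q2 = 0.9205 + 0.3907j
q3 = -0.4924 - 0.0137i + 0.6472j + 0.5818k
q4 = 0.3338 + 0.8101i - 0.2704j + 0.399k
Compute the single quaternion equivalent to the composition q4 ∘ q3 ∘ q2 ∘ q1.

q2 · q1 = -0.6075 - 0.2552i + 0.4518j - 0.6014k
q3 · q2 · q1 = 0.3531 - 0.5181i - 0.7724j + 0.1017k
q4 · q3 · q2 · q1 = 0.2881 + 0.3938i - 0.6424j - 0.591k
0.2881 + 0.3938i - 0.6424j - 0.591k


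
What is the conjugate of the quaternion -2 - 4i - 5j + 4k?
-2 + 4i + 5j - 4k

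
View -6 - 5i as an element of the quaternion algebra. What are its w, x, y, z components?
-6 - 5i + 0j + 0k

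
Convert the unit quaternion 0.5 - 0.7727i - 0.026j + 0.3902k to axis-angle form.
axis = (-0.8922, -0.03, 0.4506), θ = 2π/3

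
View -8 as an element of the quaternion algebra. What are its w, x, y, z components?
-8 + 0i + 0j + 0k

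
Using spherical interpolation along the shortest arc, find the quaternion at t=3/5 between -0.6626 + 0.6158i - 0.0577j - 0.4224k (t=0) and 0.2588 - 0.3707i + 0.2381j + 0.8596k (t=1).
-0.4465 + 0.4972i - 0.1749j - 0.7231k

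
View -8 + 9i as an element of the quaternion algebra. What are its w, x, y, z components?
-8 + 9i + 0j + 0k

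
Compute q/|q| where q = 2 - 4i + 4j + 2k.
0.3162 - 0.6325i + 0.6325j + 0.3162k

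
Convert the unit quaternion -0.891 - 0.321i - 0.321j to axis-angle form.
axis = (-√2/2, -√2/2, 0), θ = 306°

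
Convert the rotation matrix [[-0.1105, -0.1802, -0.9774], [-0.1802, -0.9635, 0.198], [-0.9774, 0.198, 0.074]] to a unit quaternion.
-0.6669i + 0.1351j + 0.7328k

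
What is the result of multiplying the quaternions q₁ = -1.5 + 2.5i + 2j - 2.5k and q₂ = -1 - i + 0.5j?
3 + 0.25i - 0.25j + 5.75k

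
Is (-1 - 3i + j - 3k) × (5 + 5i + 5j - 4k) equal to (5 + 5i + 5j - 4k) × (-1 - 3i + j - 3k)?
No: pq = -7 - 9i - 27j - 31k ≠ -7 - 31i + 27j + 9k = qp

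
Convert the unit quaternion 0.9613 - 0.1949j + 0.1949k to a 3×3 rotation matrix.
[[0.8481, -0.3747, -0.3747], [0.3747, 0.924, -0.076], [0.3747, -0.076, 0.924]]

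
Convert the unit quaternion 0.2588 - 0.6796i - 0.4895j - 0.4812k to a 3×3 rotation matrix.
[[0.0577, 0.9144, 0.4007], [0.4163, -0.3868, 0.8229], [0.9074, 0.1193, -0.4029]]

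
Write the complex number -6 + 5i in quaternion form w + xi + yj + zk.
-6 + 5i + 0j + 0k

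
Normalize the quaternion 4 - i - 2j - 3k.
0.7303 - 0.1826i - 0.3651j - 0.5477k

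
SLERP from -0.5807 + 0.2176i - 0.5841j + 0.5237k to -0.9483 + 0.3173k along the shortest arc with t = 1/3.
-0.7557 + 0.1535i - 0.4121j + 0.4853k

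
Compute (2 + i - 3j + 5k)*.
2 - i + 3j - 5k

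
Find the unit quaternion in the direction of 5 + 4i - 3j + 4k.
0.6155 + 0.4924i - 0.3693j + 0.4924k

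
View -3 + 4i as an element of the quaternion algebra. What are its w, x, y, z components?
-3 + 4i + 0j + 0k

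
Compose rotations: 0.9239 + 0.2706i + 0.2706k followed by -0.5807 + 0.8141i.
-0.7568 + 0.595i - 0.2203j - 0.1571k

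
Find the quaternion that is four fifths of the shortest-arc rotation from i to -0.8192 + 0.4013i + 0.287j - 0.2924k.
-0.715 + 0.6008i + 0.2505j - 0.2552k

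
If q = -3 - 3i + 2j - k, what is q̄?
-3 + 3i - 2j + k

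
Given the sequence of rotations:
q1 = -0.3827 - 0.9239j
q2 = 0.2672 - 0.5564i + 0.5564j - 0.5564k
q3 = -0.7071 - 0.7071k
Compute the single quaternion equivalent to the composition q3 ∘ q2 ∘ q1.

q2 · q1 = 0.4118 - 0.3011i - 0.4598j + 0.727k
q3 · q2 · q1 = 0.2229 - 0.1122i + 0.538j - 0.8052k
0.2229 - 0.1122i + 0.538j - 0.8052k


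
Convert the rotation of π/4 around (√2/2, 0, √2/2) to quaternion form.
0.9239 + 0.2706i + 0.2706k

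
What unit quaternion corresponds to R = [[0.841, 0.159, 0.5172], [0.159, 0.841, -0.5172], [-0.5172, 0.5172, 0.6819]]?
0.917 + 0.282i + 0.282j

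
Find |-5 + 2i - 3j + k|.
√39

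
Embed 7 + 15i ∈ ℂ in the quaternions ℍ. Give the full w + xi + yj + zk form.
7 + 15i + 0j + 0k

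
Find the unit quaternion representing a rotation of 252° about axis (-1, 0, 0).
-0.5878 - 0.809i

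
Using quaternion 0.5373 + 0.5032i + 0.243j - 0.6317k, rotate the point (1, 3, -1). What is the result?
(3.229, -0.5, -0.571)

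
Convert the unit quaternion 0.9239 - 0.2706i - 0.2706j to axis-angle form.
axis = (-√2/2, -√2/2, 0), θ = π/4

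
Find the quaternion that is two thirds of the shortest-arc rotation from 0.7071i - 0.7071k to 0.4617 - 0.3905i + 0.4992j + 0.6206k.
-0.3259 + 0.5338i - 0.3524j - 0.6962k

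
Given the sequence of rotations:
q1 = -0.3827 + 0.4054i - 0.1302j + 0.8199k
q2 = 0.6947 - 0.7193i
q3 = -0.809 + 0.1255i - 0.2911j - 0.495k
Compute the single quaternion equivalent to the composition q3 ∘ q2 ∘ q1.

q2 · q1 = 0.0257 + 0.5569i + 0.4993j + 0.6632k
q3 · q2 · q1 = 0.3829 - 0.3932i - 0.7703j - 0.3245k
0.3829 - 0.3932i - 0.7703j - 0.3245k


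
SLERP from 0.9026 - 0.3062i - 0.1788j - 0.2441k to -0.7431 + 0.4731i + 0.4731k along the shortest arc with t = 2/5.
0.8529 - 0.3795i - 0.1089j - 0.3417k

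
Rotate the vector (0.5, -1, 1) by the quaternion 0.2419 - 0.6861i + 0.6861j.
(1.303, -0.197, -0.717)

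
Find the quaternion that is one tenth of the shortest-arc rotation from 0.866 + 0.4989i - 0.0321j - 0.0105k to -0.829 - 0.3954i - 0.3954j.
0.87 + 0.4927i + 0.0118j - 0.0095k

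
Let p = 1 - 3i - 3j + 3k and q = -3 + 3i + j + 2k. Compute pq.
3 + 3i + 25j - k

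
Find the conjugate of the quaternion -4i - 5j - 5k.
4i + 5j + 5k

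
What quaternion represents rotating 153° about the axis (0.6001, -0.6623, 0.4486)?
0.2334 + 0.5835i - 0.644j + 0.4362k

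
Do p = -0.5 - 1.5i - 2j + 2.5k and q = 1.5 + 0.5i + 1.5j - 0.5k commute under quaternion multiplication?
No: pq = 4.25 - 5.25i - 3.25j + 2.75k ≠ 4.25 + 0.25i - 4.25j + 5.25k = qp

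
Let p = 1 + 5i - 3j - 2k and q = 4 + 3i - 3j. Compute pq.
-20 + 17i - 21j - 14k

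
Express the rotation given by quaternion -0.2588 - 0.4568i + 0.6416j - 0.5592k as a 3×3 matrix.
[[-0.4487, -0.8756, 0.1788], [-0.2967, -0.0427, -0.954], [0.843, -0.4811, -0.2406]]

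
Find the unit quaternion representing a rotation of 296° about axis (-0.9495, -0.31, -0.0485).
-0.848 - 0.5032i - 0.1643j - 0.0257k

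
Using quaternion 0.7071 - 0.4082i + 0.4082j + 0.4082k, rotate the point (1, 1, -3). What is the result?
(-1.309, -2.154, -2.155)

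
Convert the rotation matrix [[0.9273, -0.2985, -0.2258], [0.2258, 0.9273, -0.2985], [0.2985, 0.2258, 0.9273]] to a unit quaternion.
0.9724 + 0.1348i - 0.1348j + 0.1348k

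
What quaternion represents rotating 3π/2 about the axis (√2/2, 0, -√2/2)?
-0.7071 + 0.5i - 0.5k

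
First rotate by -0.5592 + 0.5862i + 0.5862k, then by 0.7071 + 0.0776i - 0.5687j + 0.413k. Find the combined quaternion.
-0.683 + 0.0377i + 0.5146j + 0.5169k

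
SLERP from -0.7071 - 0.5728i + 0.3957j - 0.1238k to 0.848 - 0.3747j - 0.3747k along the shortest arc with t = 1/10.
-0.744 - 0.5263i + 0.4053j - 0.0721k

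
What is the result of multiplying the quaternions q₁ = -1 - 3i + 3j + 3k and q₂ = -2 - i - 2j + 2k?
-1 + 19i - j + k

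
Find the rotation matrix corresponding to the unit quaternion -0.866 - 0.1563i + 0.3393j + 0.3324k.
[[0.5488, 0.4697, -0.6916], [-0.6818, 0.7302, -0.0451], [0.4838, 0.4963, 0.7209]]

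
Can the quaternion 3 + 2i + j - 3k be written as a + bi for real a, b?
No. The quaternion 3 + 2i + j - 3k has j-coefficient y = 1 and k-coefficient z = -3, not both zero, so it does not lie in the complex subalgebra spanned by 1 and i.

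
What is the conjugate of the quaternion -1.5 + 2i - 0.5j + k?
-1.5 - 2i + 0.5j - k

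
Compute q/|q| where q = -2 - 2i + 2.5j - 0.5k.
-0.5252 - 0.5252i + 0.6565j - 0.1313k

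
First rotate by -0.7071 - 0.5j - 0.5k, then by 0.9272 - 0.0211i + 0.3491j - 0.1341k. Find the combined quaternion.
-0.5481 - 0.2267i - 0.721j - 0.3582k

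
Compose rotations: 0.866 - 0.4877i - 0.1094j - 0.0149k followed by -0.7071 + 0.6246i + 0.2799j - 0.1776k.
-0.2798 + 0.8622i + 0.4157j - 0.0751k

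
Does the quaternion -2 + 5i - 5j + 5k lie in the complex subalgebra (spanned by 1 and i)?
No. The quaternion -2 + 5i - 5j + 5k has j-coefficient y = -5 and k-coefficient z = 5, not both zero, so it does not lie in the complex subalgebra spanned by 1 and i.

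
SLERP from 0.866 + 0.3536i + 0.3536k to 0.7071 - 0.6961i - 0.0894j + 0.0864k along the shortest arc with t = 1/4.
0.9432 + 0.0776i - 0.0279j + 0.3219k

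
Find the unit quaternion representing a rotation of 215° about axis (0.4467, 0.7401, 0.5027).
-0.3007 + 0.426i + 0.7058j + 0.4794k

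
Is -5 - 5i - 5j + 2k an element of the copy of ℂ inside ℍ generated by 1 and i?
No. The quaternion -5 - 5i - 5j + 2k has j-coefficient y = -5 and k-coefficient z = 2, not both zero, so it does not lie in the complex subalgebra spanned by 1 and i.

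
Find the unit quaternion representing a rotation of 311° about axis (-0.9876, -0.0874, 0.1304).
-0.91 - 0.4096i - 0.0362j + 0.0541k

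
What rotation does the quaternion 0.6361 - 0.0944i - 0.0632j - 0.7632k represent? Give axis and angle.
axis = (-0.1223, -0.0819, -0.9891), θ = 101°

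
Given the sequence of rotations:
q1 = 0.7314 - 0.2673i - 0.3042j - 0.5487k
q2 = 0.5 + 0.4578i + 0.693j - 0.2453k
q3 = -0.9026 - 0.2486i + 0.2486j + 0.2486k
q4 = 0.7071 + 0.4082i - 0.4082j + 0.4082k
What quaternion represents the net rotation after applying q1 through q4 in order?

q2 · q1 = 0.5643 - 0.2537i + 0.6715j - 0.4078k
q3 · q2 · q1 = -0.638 - 0.1796i - 0.6303j + 0.4045k
q4 · q3 · q2 · q1 = -0.8002 - 0.2953i - 0.4237j - 0.305k
-0.8002 - 0.2953i - 0.4237j - 0.305k


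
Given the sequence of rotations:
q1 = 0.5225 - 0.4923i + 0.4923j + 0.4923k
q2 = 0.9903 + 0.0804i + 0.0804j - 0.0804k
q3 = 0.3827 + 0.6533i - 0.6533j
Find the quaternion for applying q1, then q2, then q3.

q2 · q1 = 0.557 - 0.3664i + 0.5295j + 0.5247k
q3 · q2 · q1 = 0.7985 - 0.1191i - 0.504j + 0.3074k
0.7985 - 0.1191i - 0.504j + 0.3074k


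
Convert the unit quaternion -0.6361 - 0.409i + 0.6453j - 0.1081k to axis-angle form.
axis = (-0.5301, 0.8363, -0.1401), θ = 259°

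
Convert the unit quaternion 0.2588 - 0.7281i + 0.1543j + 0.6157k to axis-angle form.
axis = (-0.7538, 0.1597, 0.6374), θ = 5π/6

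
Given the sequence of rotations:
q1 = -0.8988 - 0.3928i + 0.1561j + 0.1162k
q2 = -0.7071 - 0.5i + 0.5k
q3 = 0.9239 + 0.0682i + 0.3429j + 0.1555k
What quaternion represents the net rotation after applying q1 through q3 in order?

q2 · q1 = 0.381 + 0.6491i - 0.2487j - 0.6096k
q3 · q2 · q1 = 0.4878 + 0.4553i + 0.0434j - 0.7435k
0.4878 + 0.4553i + 0.0434j - 0.7435k


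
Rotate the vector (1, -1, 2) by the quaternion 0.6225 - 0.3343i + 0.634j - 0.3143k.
(2.03, -1.359, 0.181)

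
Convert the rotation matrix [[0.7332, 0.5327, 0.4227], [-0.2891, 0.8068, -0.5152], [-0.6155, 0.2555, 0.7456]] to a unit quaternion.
0.9063 + 0.2126i + 0.2864j - 0.2267k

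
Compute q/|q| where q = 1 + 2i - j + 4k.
0.2132 + 0.4264i - 0.2132j + 0.8528k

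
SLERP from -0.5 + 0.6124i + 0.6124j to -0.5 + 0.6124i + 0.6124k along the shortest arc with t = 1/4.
-0.5408 + 0.6624i + 0.4882j + 0.1742k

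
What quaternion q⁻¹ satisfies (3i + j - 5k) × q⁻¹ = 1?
-0.0857i - 0.0286j + 0.1429k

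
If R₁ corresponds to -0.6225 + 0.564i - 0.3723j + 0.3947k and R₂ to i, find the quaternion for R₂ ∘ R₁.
-0.564 - 0.6225i - 0.3947j - 0.3723k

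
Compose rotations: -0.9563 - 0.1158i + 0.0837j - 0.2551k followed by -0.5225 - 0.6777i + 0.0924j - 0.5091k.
0.2836 + 0.7276i - 0.246j + 0.5741k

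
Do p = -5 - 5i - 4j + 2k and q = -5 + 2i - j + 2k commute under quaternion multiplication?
No: pq = 27 + 9i + 39j - 7k ≠ 27 + 21i + 11j - 33k = qp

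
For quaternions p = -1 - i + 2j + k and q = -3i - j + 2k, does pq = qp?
No: pq = -3 + 8i + 5k ≠ -3 - 2i + 2j - 9k = qp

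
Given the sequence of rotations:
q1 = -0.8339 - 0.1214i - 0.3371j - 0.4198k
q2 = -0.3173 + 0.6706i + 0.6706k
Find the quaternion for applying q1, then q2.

q2 · q1 = 0.6275 - 0.2946i + 0.3071j - 0.6521k
0.6275 - 0.2946i + 0.3071j - 0.6521k


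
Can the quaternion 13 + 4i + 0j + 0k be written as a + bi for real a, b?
Yes. The quaternion 13 + 4i has j- and k-coefficients y = z = 0, so it lies in the complex subalgebra spanned by 1 and i.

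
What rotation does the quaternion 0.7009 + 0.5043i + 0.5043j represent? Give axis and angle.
axis = (√2/2, √2/2, 0), θ = 91°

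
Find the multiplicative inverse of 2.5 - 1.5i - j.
0.2632 + 0.1579i + 0.1053j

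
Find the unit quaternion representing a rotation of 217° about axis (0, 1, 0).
-0.3173 + 0.9483j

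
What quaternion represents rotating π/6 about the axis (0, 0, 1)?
0.9659 + 0.2588k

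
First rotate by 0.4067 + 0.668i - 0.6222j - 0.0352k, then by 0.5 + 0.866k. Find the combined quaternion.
0.2338 + 0.8728i + 0.2674j + 0.3346k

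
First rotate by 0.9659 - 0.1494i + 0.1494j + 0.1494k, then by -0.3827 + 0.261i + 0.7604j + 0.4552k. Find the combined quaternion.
-0.5123 + 0.3549i + 0.5703j + 0.5351k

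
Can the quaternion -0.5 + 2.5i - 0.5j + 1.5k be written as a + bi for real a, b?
No. The quaternion -0.5 + 2.5i - 0.5j + 1.5k has j-coefficient y = -0.5 and k-coefficient z = 1.5, not both zero, so it does not lie in the complex subalgebra spanned by 1 and i.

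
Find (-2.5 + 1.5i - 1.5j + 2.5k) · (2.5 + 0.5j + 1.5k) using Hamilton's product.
-9.25 + 0.25i - 7.25j + 3.25k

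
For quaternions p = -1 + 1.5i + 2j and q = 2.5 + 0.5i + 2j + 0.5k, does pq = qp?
No: pq = -7.25 + 4.25i + 2.25j + 1.5k ≠ -7.25 + 2.25i + 3.75j - 2.5k = qp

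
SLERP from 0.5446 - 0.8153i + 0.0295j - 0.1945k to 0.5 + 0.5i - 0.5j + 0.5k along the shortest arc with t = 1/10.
0.4536 - 0.8487i + 0.0962j - 0.2542k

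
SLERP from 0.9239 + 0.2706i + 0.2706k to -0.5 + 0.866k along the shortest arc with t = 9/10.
0.6068 + 0.0372i - 0.794k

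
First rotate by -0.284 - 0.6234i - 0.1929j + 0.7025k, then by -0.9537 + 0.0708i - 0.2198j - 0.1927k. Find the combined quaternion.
0.408 + 0.3828i + 0.3168j - 0.7659k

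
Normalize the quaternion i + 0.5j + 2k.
0.4364i + 0.2182j + 0.8729k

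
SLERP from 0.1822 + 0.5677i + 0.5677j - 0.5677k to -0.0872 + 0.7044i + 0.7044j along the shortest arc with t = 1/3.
0.0956 + 0.6461i + 0.6461j - 0.3949k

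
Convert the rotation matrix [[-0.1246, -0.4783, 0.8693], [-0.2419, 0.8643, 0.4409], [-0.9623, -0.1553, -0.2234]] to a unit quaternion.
0.6157 - 0.2421i + 0.7437j + 0.096k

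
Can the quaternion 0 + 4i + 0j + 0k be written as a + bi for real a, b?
Yes. The quaternion 4i has j- and k-coefficients y = z = 0, so it lies in the complex subalgebra spanned by 1 and i.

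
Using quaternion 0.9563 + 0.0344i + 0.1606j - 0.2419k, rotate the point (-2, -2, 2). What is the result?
(-2.029, -1.145, 2.564)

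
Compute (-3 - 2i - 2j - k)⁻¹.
-0.1667 + 0.1111i + 0.1111j + 0.0556k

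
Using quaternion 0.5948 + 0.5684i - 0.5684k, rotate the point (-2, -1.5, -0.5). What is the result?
(-1.399, 2.129, 0.101)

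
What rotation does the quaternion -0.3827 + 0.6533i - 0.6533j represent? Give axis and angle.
axis = (√2/2, -√2/2, 0), θ = 5π/4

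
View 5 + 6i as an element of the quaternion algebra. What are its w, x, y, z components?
5 + 6i + 0j + 0k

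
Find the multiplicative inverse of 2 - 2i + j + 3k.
0.1111 + 0.1111i - 0.0556j - 0.1667k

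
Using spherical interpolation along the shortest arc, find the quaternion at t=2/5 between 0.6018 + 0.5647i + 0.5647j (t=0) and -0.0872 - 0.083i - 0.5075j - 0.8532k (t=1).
0.4654 + 0.4373i + 0.6456j + 0.4187k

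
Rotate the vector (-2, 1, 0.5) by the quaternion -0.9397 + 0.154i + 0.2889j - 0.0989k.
(-2.011, 0.499, -0.979)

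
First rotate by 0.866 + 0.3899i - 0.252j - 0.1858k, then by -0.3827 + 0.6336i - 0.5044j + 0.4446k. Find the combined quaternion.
-0.623 + 0.6052i - 0.0493j + 0.4931k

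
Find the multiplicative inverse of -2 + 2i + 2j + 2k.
-0.125 - 0.125i - 0.125j - 0.125k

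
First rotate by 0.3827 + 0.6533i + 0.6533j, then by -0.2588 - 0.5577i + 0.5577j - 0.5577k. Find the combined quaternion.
-0.099 - 0.0182i - 0.32j - 0.9421k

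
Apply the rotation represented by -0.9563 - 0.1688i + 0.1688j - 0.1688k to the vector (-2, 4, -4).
(-2.228, 4.532, -3.24)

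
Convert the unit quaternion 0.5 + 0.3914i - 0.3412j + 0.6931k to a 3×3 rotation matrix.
[[-0.1936, -0.9602, 0.2014], [0.426, -0.2672, -0.8644], [0.8838, -0.0816, 0.4608]]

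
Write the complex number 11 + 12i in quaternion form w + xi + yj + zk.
11 + 12i + 0j + 0k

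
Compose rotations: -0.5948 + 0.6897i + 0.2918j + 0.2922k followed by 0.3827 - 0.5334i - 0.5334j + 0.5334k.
0.14 + 0.2697i + 0.9527j + 0.0068k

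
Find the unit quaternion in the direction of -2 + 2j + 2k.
-0.5774 + 0.5774j + 0.5774k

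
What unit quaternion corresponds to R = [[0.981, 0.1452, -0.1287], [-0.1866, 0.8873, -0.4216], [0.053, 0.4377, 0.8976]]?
0.9703 + 0.2214i - 0.0468j - 0.0855k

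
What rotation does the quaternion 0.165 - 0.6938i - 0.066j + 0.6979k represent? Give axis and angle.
axis = (-0.7034, -0.0669, 0.7076), θ = 161°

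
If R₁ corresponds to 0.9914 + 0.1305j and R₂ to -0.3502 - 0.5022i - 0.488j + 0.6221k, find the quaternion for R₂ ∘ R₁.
-0.2835 - 0.5791i - 0.5295j + 0.5512k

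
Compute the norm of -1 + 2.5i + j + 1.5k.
3.24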